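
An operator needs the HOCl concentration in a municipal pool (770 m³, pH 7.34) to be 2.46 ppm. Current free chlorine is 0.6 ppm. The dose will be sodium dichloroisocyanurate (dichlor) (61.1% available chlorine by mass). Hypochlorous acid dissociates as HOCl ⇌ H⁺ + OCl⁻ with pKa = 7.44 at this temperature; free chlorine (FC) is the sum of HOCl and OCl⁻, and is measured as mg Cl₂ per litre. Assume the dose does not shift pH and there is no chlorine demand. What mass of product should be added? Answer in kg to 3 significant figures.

4.81 kg

Volume: 770 m³ = 770,000 L.
[OCl⁻]/[HOCl] = 10^(pH − pKa) = 10^(7.34 − 7.44) = 0.7943; fraction as HOCl = 1/(1 + 0.7943) = 0.5573.
Free chlorine required for 2.46 ppm HOCl: 2.46 / 0.5573 = 4.414 ppm.
FC to add: 4.414 − 0.6 = 3.814 mg/L as Cl₂.
Cl₂ equivalent: 3.814 mg/L × 770,000 L = 2937 g.
Product at 61.1% available Cl: 2937 / 0.611 = 4807 g.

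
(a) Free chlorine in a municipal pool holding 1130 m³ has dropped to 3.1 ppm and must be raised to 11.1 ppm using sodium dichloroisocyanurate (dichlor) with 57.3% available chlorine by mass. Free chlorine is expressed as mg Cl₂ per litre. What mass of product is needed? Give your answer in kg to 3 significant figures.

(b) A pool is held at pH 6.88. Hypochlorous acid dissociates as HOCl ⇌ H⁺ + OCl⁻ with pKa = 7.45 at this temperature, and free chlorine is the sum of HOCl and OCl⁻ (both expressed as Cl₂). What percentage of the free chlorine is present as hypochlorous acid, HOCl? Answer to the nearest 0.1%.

(a) 15.8 kg; (b) 78.8%

(a) Volume: 1130 m³ = 1,130,000 L.
(a) Chlorine deficit: 11.1 − 3.1 = 8 ppm = 8 mg/L as Cl₂.
(a) Cl₂ equivalent needed: 8 mg/L × 1,130,000 L = 9,040,000 mg = 9040 g.
(a) Product at 57.3% available chlorine: 9040 / 0.573 = 15,780 g.

(b) [OCl⁻]/[HOCl] = 10^(pH − pKa) = 10^(6.88 − 7.45) = 10^-0.57 = 0.2692.
(b) Fraction as HOCl = 1 / (1 + 0.2692) = 0.7879.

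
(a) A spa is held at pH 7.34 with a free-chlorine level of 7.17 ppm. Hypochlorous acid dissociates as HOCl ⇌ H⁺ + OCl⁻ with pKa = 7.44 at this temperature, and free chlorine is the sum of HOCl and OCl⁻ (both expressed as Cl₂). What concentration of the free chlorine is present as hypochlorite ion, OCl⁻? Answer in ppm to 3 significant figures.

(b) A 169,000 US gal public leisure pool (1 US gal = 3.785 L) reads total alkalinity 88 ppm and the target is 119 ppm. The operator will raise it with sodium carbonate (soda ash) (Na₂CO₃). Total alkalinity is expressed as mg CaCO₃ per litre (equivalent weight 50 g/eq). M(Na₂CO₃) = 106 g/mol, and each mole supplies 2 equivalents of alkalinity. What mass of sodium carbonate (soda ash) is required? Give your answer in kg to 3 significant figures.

(a) [OCl⁻]/[HOCl] = 10^(pH − pKa) = 10^(7.34 − 7.44) = 10^-0.10 = 0.7943.
(a) Fraction as HOCl = 1 / (1 + 0.7943) = 0.5573.
(a) OCl⁻ = (1 − 0.5573) × 7.17 ppm = 3.174 ppm.

(b) Volume: 169,000 US gal × 3.785 L/gal = 639,665 L.
(b) Alkalinity to add: (119 − 88) = 31 mg/L as CaCO₃ × 639,665 L = 19,830 g as CaCO₃.
(b) Equivalents: 19,830 g ÷ 50 g/eq = 396.6 eq.
(b) Each mole of Na₂CO₃ supplies 2 eq, so 396.6 / 2 = 198.3 mol.
(b) Mass: 198.3 mol × 106 g/mol = 21,020 g.

(a) 3.17 ppm; (b) 21.0 kg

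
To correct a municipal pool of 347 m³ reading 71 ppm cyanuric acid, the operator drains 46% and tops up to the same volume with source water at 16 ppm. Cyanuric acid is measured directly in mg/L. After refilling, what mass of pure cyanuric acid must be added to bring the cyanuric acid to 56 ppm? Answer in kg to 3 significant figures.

3.57 kg

Volume: 347 m³ = 347,000 L.
After draining 46% and refilling: 71 × 0.54 + 16 × 0.46 = 45.7 ppm.
Deficit to target: 56 − 45.7 = 10.3 mg/L.
Mass: 10.3 mg/L × 347,000 L = 3574 g cyanuric acid.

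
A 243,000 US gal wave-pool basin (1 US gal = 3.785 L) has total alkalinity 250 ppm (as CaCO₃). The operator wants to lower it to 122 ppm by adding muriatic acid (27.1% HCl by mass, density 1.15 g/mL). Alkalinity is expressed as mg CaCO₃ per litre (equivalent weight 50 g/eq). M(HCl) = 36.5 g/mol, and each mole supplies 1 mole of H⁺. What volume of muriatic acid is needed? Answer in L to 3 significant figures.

Volume: 243,000 US gal × 3.785 L/gal = 919,755 L.
Alkalinity to neutralize: (250 − 122) = 128 mg/L as CaCO₃ × 919,755 L = 117,700 g as CaCO₃.
Equivalents of H⁺ required: 117,700 ÷ 50 g/eq = 2355 eq = 2355 mol HCl.
Mass of HCl: 2355 × 36.5 = 85,940 g.
Mass of 27.1% solution: 85,940 / 0.271 = 317,100 g.
Volume: 317,100 g ÷ 1.15 g/mL = 275,800 mL.

276 L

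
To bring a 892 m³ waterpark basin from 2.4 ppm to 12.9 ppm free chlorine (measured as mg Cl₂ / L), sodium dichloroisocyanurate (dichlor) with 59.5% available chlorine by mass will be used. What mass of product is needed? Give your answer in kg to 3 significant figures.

15.7 kg

Volume: 892 m³ = 892,000 L.
Chlorine deficit: 12.9 − 2.4 = 10.5 ppm = 10.5 mg/L as Cl₂.
Cl₂ equivalent needed: 10.5 mg/L × 892,000 L = 9,366,000 mg = 9366 g.
Product at 59.5% available chlorine: 9366 / 0.595 = 15,740 g.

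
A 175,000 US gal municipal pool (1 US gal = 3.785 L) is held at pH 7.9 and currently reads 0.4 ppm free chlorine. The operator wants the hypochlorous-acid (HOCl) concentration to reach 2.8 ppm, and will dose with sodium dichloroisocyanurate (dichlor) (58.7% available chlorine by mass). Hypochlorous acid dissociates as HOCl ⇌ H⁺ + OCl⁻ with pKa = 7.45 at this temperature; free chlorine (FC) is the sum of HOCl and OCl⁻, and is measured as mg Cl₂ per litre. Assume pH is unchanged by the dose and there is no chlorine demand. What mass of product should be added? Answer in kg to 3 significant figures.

11.6 kg

Volume: 175,000 US gal × 3.785 L/gal = 662,375 L.
[OCl⁻]/[HOCl] = 10^(pH − pKa) = 10^(7.9 − 7.45) = 2.818; fraction as HOCl = 1/(1 + 2.818) = 0.2619.
Free chlorine required for 2.8 ppm HOCl: 2.8 / 0.2619 = 10.69 ppm.
FC to add: 10.69 − 0.4 = 10.29 mg/L as Cl₂.
Cl₂ equivalent: 10.29 mg/L × 662,375 L = 6817 g.
Product at 58.7% available Cl: 6817 / 0.587 = 11,610 g.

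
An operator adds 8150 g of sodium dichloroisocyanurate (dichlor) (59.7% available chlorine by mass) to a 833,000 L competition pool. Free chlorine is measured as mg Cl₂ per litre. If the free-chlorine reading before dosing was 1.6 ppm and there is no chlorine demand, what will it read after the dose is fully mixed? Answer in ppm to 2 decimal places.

Available chlorine delivered: 8150 g × 0.597 = 4866 g as Cl₂.
Concentration rise: 4866 g / 833,000 L = 5.841 mg/L = 5.84 ppm.
Final FC: 1.6 + 5.84 = 7.44 ppm.

7.44 ppm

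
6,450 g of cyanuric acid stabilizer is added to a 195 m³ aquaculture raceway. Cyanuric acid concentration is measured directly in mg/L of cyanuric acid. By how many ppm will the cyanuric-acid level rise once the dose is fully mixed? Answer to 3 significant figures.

Volume: 195 m³ = 195,000 L.
Rise: 6,450 g / 195,000 L × 1000 = 33.08 mg/L.

33.1 ppm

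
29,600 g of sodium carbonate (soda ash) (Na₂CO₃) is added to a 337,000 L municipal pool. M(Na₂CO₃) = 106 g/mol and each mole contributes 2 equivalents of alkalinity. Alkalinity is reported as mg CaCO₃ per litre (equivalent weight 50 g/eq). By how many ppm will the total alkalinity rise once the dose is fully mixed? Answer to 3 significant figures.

Moles of Na₂CO₃: 29,600 g ÷ 106 g/mol = 279.2 mol → 558.5 eq of alkalinity.
As CaCO₃: 558.5 eq × 50 g/eq = 27,920 g.
Rise: 27,920 g / 337,000 L × 1000 = 82.86 mg/L.

82.9 ppm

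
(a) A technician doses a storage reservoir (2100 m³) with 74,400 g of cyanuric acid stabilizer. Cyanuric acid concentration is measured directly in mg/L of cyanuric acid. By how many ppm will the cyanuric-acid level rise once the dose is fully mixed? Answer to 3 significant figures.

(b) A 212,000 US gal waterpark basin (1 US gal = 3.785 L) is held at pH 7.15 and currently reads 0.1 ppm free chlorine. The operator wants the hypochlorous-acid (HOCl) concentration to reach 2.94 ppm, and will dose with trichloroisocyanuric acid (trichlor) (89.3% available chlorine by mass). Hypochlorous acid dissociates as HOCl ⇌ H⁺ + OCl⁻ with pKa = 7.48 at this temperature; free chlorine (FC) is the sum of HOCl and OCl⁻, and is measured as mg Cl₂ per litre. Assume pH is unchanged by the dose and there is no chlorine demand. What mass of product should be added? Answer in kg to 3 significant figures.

(a) Volume: 2100 m³ = 2,100,000 L.
(a) Rise: 74,400 g / 2,100,000 L × 1000 = 35.43 mg/L.

(b) Volume: 212,000 US gal × 3.785 L/gal = 802,420 L.
(b) [OCl⁻]/[HOCl] = 10^(pH − pKa) = 10^(7.15 − 7.48) = 0.4677; fraction as HOCl = 1/(1 + 0.4677) = 0.6813.
(b) Free chlorine required for 2.94 ppm HOCl: 2.94 / 0.6813 = 4.315 ppm.
(b) FC to add: 4.315 − 0.1 = 4.215 mg/L as Cl₂.
(b) Cl₂ equivalent: 4.215 mg/L × 802,420 L = 3382 g.
(b) Product at 89.3% available Cl: 3382 / 0.893 = 3788 g.

(a) 35.4 ppm; (b) 3.79 kg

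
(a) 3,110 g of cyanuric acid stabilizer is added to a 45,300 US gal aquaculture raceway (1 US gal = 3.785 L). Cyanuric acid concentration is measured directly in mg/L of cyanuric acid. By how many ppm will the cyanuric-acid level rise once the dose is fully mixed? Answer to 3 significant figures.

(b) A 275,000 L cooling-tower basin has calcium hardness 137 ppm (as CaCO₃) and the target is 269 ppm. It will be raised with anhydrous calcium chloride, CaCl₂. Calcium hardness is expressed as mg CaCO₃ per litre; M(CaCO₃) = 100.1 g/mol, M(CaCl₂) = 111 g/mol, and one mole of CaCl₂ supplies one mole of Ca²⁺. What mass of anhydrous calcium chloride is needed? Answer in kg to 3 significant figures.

(a) Volume: 45,300 US gal × 3.785 L/gal = 171,460 L.
(a) Rise: 3,110 g / 171,460 L × 1000 = 18.14 mg/L.

(b) Hardness to add: (269 − 137) = 132 mg/L as CaCO₃ × 275,000 L = 36,300 g as CaCO₃.
(b) Moles of Ca²⁺ (1 mol Ca²⁺ ≡ 1 mol CaCO₃): 36,300 / 100.1 g/mol = 362.6 mol.
(b) Mass of CaCl₂: 362.6 × 111 = 40,250 g.

(a) 18.1 ppm; (b) 40.3 kg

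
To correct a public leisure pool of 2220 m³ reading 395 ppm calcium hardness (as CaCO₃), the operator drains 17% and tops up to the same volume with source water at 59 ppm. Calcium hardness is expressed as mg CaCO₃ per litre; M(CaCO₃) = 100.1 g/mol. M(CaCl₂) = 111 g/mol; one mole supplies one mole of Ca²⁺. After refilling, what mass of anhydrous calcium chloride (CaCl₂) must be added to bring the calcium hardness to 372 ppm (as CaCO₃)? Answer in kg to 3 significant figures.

Volume: 2220 m³ = 2,220,000 L.
After draining 17% and refilling: 395 × 0.83 + 59 × 0.17 = 337.88 ppm.
Deficit to target: 372 − 337.88 = 34.12 mg/L.
As CaCO₃: 34.12 mg/L × 2,220,000 L = 75,750 g; ÷ 100.1 = 756.7 mol Ca²⁺.
Mass: 756.7 × 111 = 83,990 g.

84.0 kg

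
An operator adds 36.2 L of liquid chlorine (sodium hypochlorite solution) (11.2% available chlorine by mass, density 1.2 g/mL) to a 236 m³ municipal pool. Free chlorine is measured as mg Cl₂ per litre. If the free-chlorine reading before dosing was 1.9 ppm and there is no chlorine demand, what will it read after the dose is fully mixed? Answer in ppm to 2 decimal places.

Volume: 236 m³ = 236,000 L.
Mass of solution: 36.2 L × 1000 mL/L × 1.2 g/mL = 43,440 g.
Available chlorine delivered: 43,440 g × 0.112 = 4865 g as Cl₂.
Concentration rise: 4865 g / 236,000 L = 20.62 mg/L = 20.62 ppm.
Final FC: 1.9 + 20.62 = 22.52 ppm.

22.52 ppm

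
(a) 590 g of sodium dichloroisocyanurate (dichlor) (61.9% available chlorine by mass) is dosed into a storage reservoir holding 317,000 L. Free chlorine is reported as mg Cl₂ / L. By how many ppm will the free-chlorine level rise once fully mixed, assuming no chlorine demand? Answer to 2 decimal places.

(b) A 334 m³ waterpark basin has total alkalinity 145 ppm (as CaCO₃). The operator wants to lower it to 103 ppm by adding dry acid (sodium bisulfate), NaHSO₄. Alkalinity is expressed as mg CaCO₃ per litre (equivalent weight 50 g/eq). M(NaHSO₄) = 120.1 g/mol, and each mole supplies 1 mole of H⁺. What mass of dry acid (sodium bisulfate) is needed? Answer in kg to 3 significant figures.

(a) 1.15 ppm; (b) 33.7 kg

(a) Available chlorine delivered: 590 g × 0.619 = 365.2 g as Cl₂.
(a) Concentration rise: 365.2 g / 317,000 L = 1.152 mg/L = 1.15 ppm.

(b) Volume: 334 m³ = 334,000 L.
(b) Alkalinity to neutralize: (145 − 103) = 42 mg/L as CaCO₃ × 334,000 L = 14,030 g as CaCO₃.
(b) Equivalents of H⁺ required: 14,030 ÷ 50 g/eq = 280.6 eq = 280.6 mol NaHSO₄.
(b) Mass of NaHSO₄: 280.6 × 120.1 = 33,700 g.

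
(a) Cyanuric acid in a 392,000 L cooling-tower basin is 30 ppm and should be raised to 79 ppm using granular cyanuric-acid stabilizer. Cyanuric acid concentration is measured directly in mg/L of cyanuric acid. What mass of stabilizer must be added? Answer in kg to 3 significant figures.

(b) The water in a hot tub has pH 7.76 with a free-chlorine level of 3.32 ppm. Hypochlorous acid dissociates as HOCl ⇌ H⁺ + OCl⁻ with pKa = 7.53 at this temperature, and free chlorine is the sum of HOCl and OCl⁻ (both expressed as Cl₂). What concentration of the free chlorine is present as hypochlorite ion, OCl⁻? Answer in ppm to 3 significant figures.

(a) 19.2 kg; (b) 2.09 ppm

(a) CYA to add: (79 − 30) = 49 mg/L × 392,000 L = 19,210 g cyanuric acid.

(b) [OCl⁻]/[HOCl] = 10^(pH − pKa) = 10^(7.76 − 7.53) = 10^0.23 = 1.698.
(b) Fraction as HOCl = 1 / (1 + 1.698) = 0.3706.
(b) OCl⁻ = (1 − 0.3706) × 3.32 ppm = 2.09 ppm.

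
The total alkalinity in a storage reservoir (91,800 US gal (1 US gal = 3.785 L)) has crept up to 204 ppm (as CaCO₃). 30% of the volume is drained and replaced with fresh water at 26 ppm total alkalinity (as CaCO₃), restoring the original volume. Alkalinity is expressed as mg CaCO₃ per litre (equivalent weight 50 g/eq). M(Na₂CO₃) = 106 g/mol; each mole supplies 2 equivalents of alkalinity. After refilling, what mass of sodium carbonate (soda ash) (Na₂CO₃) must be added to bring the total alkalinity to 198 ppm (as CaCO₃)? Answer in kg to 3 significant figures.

17.5 kg

Volume: 91,800 US gal × 3.785 L/gal = 347,463 L.
After draining 30% and refilling: 204 × 0.70 + 26 × 0.30 = 150.6 ppm.
Deficit to target: 198 − 150.6 = 47.4 mg/L.
As CaCO₃: 47.4 mg/L × 347,463 L = 16,470 g; ÷ 50 g/eq ÷ 2 = 164.7 mol Na₂CO₃.
Mass: 164.7 × 106 = 17,460 g.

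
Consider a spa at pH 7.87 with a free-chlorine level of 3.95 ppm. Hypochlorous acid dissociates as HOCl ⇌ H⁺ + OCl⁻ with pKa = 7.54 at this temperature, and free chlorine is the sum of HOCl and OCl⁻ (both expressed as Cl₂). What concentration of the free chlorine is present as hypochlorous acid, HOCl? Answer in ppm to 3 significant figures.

[OCl⁻]/[HOCl] = 10^(pH − pKa) = 10^(7.87 − 7.54) = 10^0.33 = 2.138.
Fraction as HOCl = 1 / (1 + 2.138) = 0.3187.
HOCl = 0.3187 × 3.95 ppm = 1.259 ppm.

1.26 ppm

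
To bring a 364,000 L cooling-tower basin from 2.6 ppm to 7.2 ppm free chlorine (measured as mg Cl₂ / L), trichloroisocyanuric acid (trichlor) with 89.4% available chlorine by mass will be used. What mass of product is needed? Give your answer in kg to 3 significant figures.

Chlorine deficit: 7.2 − 2.6 = 4.6 ppm = 4.6 mg/L as Cl₂.
Cl₂ equivalent needed: 4.6 mg/L × 364,000 L = 1,674,000 mg = 1674 g.
Product at 89.4% available chlorine: 1674 / 0.894 = 1873 g.

1.87 kg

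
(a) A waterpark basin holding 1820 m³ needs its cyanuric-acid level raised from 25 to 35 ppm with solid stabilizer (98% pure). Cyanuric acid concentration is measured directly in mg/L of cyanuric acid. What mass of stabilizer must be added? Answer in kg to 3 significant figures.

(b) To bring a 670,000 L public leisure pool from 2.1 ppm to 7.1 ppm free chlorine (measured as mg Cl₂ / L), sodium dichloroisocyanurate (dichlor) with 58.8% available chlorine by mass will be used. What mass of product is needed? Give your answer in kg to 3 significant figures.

(a) Volume: 1820 m³ = 1,820,000 L.
(a) CYA to add: (35 − 25) = 10 mg/L × 1,820,000 L = 18,200 g cyanuric acid.
(a) At 98% purity: 18,200 / 0.98 = 18,570 g product.

(b) Chlorine deficit: 7.1 − 2.1 = 5 ppm = 5 mg/L as Cl₂.
(b) Cl₂ equivalent needed: 5 mg/L × 670,000 L = 3,350,000 mg = 3350 g.
(b) Product at 58.8% available chlorine: 3350 / 0.588 = 5697 g.

(a) 18.6 kg; (b) 5.70 kg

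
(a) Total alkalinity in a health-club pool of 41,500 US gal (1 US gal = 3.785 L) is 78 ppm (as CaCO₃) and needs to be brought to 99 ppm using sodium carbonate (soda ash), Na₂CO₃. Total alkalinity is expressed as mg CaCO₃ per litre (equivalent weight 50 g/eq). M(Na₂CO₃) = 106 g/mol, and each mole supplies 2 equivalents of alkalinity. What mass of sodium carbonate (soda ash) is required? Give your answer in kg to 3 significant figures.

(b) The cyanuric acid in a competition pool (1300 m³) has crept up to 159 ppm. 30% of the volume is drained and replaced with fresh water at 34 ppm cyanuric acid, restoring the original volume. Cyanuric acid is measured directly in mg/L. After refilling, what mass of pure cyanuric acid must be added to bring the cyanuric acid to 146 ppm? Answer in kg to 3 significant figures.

(a) Volume: 41,500 US gal × 3.785 L/gal = 157,078 L.
(a) Alkalinity to add: (99 − 78) = 21 mg/L as CaCO₃ × 157,078 L = 3299 g as CaCO₃.
(a) Equivalents: 3299 g ÷ 50 g/eq = 65.97 eq.
(a) Each mole of Na₂CO₃ supplies 2 eq, so 65.97 / 2 = 32.99 mol.
(a) Mass: 32.99 mol × 106 g/mol = 3497 g.

(b) Volume: 1300 m³ = 1,300,000 L.
(b) After draining 30% and refilling: 159 × 0.70 + 34 × 0.30 = 121.5 ppm.
(b) Deficit to target: 146 − 121.5 = 24.5 mg/L.
(b) Mass: 24.5 mg/L × 1,300,000 L = 31,850 g cyanuric acid.

(a) 3.50 kg; (b) 31.9 kg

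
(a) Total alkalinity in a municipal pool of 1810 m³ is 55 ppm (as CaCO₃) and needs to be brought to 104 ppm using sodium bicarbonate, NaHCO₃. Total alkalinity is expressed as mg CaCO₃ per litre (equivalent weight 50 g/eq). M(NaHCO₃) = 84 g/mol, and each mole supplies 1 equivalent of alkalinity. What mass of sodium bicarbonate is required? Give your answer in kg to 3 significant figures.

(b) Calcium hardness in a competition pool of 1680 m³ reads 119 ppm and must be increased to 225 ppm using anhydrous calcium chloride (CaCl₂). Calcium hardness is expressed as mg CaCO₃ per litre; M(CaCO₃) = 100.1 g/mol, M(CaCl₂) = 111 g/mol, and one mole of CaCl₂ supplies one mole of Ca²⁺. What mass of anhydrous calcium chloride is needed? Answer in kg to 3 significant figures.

(a) Volume: 1810 m³ = 1,810,000 L.
(a) Alkalinity to add: (104 − 55) = 49 mg/L as CaCO₃ × 1,810,000 L = 88,690 g as CaCO₃.
(a) Equivalents: 88,690 g ÷ 50 g/eq = 1774 eq.
(a) NaHCO₃ supplies 1 eq per mole → 1774 mol.
(a) Mass: 1774 mol × 84 g/mol = 149,000 g.

(b) Volume: 1680 m³ = 1,680,000 L.
(b) Hardness to add: (225 − 119) = 106 mg/L as CaCO₃ × 1,680,000 L = 178,100 g as CaCO₃.
(b) Moles of Ca²⁺ (1 mol Ca²⁺ ≡ 1 mol CaCO₃): 178,100 / 100.1 g/mol = 1779 mol.
(b) Mass of CaCl₂: 1779 × 111 = 197,500 g.

(a) 149 kg; (b) 197 kg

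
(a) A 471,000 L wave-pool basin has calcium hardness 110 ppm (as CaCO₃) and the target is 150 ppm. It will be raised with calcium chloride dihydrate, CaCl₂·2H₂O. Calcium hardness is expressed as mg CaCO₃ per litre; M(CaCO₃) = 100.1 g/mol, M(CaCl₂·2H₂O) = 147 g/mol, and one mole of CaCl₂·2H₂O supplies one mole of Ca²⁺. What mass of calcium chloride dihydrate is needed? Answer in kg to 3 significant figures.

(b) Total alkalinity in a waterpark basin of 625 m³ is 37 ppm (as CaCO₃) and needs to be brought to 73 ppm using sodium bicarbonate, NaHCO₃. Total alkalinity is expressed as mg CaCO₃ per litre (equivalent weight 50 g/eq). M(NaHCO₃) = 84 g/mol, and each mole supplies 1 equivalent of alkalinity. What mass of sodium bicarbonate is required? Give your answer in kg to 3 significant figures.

(a) 27.7 kg; (b) 37.8 kg

(a) Hardness to add: (150 − 110) = 40 mg/L as CaCO₃ × 471,000 L = 18,840 g as CaCO₃.
(a) Moles of Ca²⁺ (1 mol Ca²⁺ ≡ 1 mol CaCO₃): 18,840 / 100.1 g/mol = 188.2 mol.
(a) Mass of CaCl₂·2H₂O: 188.2 × 147 = 27,670 g.

(b) Volume: 625 m³ = 625,000 L.
(b) Alkalinity to add: (73 − 37) = 36 mg/L as CaCO₃ × 625,000 L = 22,500 g as CaCO₃.
(b) Equivalents: 22,500 g ÷ 50 g/eq = 450 eq.
(b) NaHCO₃ supplies 1 eq per mole → 450 mol.
(b) Mass: 450 mol × 84 g/mol = 37,800 g.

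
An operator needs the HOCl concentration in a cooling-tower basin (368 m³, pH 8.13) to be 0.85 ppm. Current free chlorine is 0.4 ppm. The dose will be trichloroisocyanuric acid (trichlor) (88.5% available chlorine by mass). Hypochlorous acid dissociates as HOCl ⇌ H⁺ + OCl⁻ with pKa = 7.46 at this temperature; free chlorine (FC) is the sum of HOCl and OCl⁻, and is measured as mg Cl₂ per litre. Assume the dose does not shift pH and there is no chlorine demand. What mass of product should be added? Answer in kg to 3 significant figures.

1.84 kg

Volume: 368 m³ = 368,000 L.
[OCl⁻]/[HOCl] = 10^(pH − pKa) = 10^(8.13 − 7.46) = 4.677; fraction as HOCl = 1/(1 + 4.677) = 0.1761.
Free chlorine required for 0.85 ppm HOCl: 0.85 / 0.1761 = 4.826 ppm.
FC to add: 4.826 − 0.4 = 4.426 mg/L as Cl₂.
Cl₂ equivalent: 4.426 mg/L × 368,000 L = 1629 g.
Product at 88.5% available Cl: 1629 / 0.885 = 1840 g.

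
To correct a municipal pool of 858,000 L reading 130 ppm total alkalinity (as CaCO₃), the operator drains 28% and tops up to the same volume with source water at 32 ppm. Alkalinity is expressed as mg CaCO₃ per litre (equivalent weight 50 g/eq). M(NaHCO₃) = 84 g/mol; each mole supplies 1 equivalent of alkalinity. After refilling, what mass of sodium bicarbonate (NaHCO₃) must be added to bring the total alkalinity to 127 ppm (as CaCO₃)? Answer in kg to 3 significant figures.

35.2 kg

After draining 28% and refilling: 130 × 0.72 + 32 × 0.28 = 102.56 ppm.
Deficit to target: 127 − 102.56 = 24.44 mg/L.
As CaCO₃: 24.44 mg/L × 858,000 L = 20,970 g; ÷ 50 g/eq ÷ 1 = 419.4 mol NaHCO₃.
Mass: 419.4 × 84 = 35,230 g.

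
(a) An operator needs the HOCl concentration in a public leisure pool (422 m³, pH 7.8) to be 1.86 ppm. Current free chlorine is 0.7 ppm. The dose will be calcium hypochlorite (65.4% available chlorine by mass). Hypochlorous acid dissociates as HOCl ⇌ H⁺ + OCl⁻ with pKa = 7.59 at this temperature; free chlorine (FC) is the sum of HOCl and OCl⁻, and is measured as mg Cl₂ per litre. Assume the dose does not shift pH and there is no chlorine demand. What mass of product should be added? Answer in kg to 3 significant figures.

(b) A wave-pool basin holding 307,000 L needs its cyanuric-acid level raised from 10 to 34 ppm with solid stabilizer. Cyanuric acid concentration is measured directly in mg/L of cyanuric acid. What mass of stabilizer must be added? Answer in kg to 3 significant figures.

(a) 2.69 kg; (b) 7.37 kg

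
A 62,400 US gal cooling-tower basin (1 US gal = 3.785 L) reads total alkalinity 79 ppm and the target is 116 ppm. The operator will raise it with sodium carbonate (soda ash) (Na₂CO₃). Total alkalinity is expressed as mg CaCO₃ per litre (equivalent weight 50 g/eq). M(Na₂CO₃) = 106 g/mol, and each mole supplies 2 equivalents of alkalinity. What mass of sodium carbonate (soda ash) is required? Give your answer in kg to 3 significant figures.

Volume: 62,400 US gal × 3.785 L/gal = 236,184 L.
Alkalinity to add: (116 − 79) = 37 mg/L as CaCO₃ × 236,184 L = 8739 g as CaCO₃.
Equivalents: 8739 g ÷ 50 g/eq = 174.8 eq.
Each mole of Na₂CO₃ supplies 2 eq, so 174.8 / 2 = 87.39 mol.
Mass: 87.39 mol × 106 g/mol = 9263 g.

9.26 kg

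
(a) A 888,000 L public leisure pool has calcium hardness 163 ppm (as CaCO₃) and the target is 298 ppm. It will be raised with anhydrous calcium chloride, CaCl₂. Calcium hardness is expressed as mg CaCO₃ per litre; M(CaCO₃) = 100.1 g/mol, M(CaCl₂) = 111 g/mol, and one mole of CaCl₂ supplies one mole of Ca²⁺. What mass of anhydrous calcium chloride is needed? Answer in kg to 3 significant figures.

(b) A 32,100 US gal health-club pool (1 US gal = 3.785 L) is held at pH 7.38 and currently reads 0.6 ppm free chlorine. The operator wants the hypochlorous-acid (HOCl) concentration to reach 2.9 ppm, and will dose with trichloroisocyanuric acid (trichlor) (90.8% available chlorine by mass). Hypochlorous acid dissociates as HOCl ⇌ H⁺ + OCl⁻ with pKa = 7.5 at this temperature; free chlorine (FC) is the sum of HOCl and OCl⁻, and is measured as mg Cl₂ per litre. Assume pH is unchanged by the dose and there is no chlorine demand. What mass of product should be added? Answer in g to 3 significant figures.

(a) Hardness to add: (298 − 163) = 135 mg/L as CaCO₃ × 888,000 L = 119,900 g as CaCO₃.
(a) Moles of Ca²⁺ (1 mol Ca²⁺ ≡ 1 mol CaCO₃): 119,900 / 100.1 g/mol = 1198 mol.
(a) Mass of CaCl₂: 1198 × 111 = 132,900 g.

(b) Volume: 32,100 US gal × 3.785 L/gal = 121,498 L.
(b) [OCl⁻]/[HOCl] = 10^(pH − pKa) = 10^(7.38 − 7.5) = 0.7586; fraction as HOCl = 1/(1 + 0.7586) = 0.5686.
(b) Free chlorine required for 2.9 ppm HOCl: 2.9 / 0.5686 = 5.1 ppm.
(b) FC to add: 5.1 − 0.6 = 4.5 mg/L as Cl₂.
(b) Cl₂ equivalent: 4.5 mg/L × 121,498 L = 546.7 g.
(b) Product at 90.8% available Cl: 546.7 / 0.908 = 602.1 g.

(a) 133 kg; (b) 602 g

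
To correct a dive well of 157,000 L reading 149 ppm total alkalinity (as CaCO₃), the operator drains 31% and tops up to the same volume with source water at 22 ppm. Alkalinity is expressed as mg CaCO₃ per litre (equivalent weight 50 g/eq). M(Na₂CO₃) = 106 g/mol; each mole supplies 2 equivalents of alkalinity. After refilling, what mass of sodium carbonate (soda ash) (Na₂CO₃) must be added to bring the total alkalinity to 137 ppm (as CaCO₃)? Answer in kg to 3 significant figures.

4.55 kg

After draining 31% and refilling: 149 × 0.69 + 22 × 0.31 = 109.63 ppm.
Deficit to target: 137 − 109.63 = 27.37 mg/L.
As CaCO₃: 27.37 mg/L × 157,000 L = 4297 g; ÷ 50 g/eq ÷ 2 = 42.97 mol Na₂CO₃.
Mass: 42.97 × 106 = 4555 g.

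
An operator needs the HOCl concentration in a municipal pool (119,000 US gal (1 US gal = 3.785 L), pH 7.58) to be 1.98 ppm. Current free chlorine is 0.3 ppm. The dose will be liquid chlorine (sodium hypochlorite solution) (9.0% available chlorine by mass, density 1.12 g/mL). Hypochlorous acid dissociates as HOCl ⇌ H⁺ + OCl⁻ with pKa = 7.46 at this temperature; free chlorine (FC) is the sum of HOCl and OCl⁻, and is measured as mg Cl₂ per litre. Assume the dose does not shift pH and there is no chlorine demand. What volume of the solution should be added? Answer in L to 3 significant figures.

19.2 L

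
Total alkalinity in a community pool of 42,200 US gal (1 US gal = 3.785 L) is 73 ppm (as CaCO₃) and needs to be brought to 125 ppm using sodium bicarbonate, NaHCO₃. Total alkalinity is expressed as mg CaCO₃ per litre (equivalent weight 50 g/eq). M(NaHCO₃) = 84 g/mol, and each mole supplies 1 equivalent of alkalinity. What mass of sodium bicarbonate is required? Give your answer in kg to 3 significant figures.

14.0 kg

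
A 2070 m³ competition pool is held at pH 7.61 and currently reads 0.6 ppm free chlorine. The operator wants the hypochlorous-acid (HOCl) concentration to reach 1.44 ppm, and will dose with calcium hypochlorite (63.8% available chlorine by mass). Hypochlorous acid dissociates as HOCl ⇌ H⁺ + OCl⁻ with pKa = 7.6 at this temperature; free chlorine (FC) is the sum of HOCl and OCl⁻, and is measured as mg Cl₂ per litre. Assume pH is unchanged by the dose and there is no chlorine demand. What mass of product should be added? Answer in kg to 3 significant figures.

Volume: 2070 m³ = 2,070,000 L.
[OCl⁻]/[HOCl] = 10^(pH − pKa) = 10^(7.61 − 7.6) = 1.023; fraction as HOCl = 1/(1 + 1.023) = 0.4942.
Free chlorine required for 1.44 ppm HOCl: 1.44 / 0.4942 = 2.914 ppm.
FC to add: 2.914 − 0.6 = 2.314 mg/L as Cl₂.
Cl₂ equivalent: 2.314 mg/L × 2,070,000 L = 4789 g.
Product at 63.8% available Cl: 4789 / 0.638 = 7506 g.

7.51 kg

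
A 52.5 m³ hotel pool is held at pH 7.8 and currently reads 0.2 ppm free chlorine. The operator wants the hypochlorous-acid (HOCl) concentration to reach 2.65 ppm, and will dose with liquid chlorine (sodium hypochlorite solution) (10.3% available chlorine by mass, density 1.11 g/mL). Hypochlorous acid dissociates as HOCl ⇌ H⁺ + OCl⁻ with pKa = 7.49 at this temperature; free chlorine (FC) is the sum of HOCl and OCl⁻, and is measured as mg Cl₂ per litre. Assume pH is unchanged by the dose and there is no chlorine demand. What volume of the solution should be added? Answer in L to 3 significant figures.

Volume: 52.5 m³ = 52,500 L.
[OCl⁻]/[HOCl] = 10^(pH − pKa) = 10^(7.8 − 7.49) = 2.042; fraction as HOCl = 1/(1 + 2.042) = 0.3288.
Free chlorine required for 2.65 ppm HOCl: 2.65 / 0.3288 = 8.061 ppm.
FC to add: 8.061 − 0.2 = 7.861 mg/L as Cl₂.
Cl₂ equivalent: 7.861 mg/L × 52,500 L = 412.7 g.
Product at 10.3% available Cl: 412.7 / 0.103 = 4007 g.
Volume: 4007 g ÷ 1.11 g/mL = 3610 mL.

3.61 L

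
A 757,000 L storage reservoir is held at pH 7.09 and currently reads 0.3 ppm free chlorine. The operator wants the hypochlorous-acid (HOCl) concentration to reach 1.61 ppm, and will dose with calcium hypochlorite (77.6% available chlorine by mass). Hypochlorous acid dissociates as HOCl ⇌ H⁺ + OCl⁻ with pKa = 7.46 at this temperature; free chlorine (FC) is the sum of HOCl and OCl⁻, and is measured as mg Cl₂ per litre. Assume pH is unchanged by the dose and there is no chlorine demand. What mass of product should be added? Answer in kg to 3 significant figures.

1.95 kg

[OCl⁻]/[HOCl] = 10^(pH − pKa) = 10^(7.09 − 7.46) = 0.4266; fraction as HOCl = 1/(1 + 0.4266) = 0.701.
Free chlorine required for 1.61 ppm HOCl: 1.61 / 0.701 = 2.297 ppm.
FC to add: 2.297 − 0.3 = 1.997 mg/L as Cl₂.
Cl₂ equivalent: 1.997 mg/L × 757,000 L = 1512 g.
Product at 77.6% available Cl: 1512 / 0.776 = 1948 g.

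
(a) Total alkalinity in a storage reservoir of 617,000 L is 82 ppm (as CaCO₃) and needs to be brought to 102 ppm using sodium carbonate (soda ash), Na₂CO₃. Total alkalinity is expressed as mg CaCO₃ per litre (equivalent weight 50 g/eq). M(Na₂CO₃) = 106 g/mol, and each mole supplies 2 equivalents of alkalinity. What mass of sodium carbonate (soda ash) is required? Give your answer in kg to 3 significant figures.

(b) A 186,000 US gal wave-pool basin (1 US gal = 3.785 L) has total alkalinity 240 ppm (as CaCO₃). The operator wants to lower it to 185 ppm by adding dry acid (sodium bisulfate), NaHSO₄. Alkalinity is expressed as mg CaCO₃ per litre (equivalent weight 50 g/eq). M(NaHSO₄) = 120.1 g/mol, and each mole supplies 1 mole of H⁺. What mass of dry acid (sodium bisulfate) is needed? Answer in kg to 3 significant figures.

(a) Alkalinity to add: (102 − 82) = 20 mg/L as CaCO₃ × 617,000 L = 12,340 g as CaCO₃.
(a) Equivalents: 12,340 g ÷ 50 g/eq = 246.8 eq.
(a) Each mole of Na₂CO₃ supplies 2 eq, so 246.8 / 2 = 123.4 mol.
(a) Mass: 123.4 mol × 106 g/mol = 13,080 g.

(b) Volume: 186,000 US gal × 3.785 L/gal = 704,010 L.
(b) Alkalinity to neutralize: (240 − 185) = 55 mg/L as CaCO₃ × 704,010 L = 38,720 g as CaCO₃.
(b) Equivalents of H⁺ required: 38,720 ÷ 50 g/eq = 774.4 eq = 774.4 mol NaHSO₄.
(b) Mass of NaHSO₄: 774.4 × 120.1 = 93,010 g.

(a) 13.1 kg; (b) 93.0 kg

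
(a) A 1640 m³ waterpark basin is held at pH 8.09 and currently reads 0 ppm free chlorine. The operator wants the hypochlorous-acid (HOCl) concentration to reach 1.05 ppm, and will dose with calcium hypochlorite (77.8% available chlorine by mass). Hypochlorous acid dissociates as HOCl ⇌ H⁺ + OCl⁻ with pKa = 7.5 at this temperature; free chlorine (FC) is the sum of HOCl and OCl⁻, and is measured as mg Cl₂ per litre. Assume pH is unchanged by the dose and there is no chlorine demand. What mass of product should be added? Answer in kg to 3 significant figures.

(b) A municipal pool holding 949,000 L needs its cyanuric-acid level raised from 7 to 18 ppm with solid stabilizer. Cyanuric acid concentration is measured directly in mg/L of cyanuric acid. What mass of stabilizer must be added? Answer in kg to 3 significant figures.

(a) Volume: 1640 m³ = 1,640,000 L.
(a) [OCl⁻]/[HOCl] = 10^(pH − pKa) = 10^(8.09 − 7.5) = 3.89; fraction as HOCl = 1/(1 + 3.89) = 0.2045.
(a) Free chlorine required for 1.05 ppm HOCl: 1.05 / 0.2045 = 5.135 ppm.
(a) FC to add: 5.135 − 0 = 5.135 mg/L as Cl₂.
(a) Cl₂ equivalent: 5.135 mg/L × 1,640,000 L = 8421 g.
(a) Product at 77.8% available Cl: 8421 / 0.778 = 10,820 g.

(b) CYA to add: (18 − 7) = 11 mg/L × 949,000 L = 10,440 g cyanuric acid.

(a) 10.8 kg; (b) 10.4 kg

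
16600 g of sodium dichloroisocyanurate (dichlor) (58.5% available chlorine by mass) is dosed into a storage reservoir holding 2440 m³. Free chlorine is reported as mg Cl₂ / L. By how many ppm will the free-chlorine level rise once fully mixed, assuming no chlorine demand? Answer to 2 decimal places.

Volume: 2440 m³ = 2,440,000 L.
Available chlorine delivered: 16,600 g × 0.585 = 9711 g as Cl₂.
Concentration rise: 9711 g / 2,440,000 L = 3.98 mg/L = 3.98 ppm.

3.98 ppm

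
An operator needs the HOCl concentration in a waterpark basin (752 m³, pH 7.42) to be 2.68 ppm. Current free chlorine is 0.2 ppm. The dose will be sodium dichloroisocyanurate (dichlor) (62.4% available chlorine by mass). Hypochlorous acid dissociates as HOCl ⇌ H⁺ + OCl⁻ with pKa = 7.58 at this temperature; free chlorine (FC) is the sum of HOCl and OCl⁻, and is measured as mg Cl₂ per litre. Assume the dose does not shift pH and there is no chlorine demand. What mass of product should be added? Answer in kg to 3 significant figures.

5.22 kg

Volume: 752 m³ = 752,000 L.
[OCl⁻]/[HOCl] = 10^(pH − pKa) = 10^(7.42 − 7.58) = 0.6918; fraction as HOCl = 1/(1 + 0.6918) = 0.5911.
Free chlorine required for 2.68 ppm HOCl: 2.68 / 0.5911 = 4.534 ppm.
FC to add: 4.534 − 0.2 = 4.334 mg/L as Cl₂.
Cl₂ equivalent: 4.334 mg/L × 752,000 L = 3259 g.
Product at 62.4% available Cl: 3259 / 0.624 = 5223 g.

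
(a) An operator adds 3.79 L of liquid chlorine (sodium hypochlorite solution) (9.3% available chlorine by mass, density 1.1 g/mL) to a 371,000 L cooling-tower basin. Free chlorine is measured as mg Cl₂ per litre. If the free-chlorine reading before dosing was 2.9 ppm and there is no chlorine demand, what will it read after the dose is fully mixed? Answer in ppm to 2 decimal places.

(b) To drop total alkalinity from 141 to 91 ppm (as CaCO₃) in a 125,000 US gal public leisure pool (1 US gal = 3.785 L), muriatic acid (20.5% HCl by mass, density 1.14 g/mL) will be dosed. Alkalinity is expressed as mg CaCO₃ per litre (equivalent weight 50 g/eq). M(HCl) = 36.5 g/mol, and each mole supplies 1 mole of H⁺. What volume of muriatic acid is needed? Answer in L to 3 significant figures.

(a) 3.95 ppm; (b) 73.9 L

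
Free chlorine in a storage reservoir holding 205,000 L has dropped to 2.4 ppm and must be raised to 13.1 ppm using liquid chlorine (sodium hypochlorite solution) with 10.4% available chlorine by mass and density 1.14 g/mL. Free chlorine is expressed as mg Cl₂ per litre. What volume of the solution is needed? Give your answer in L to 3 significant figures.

Chlorine deficit: 13.1 − 2.4 = 10.7 ppm = 10.7 mg/L as Cl₂.
Cl₂ equivalent needed: 10.7 mg/L × 205,000 L = 2,194,000 mg = 2194 g.
Product at 10.4% available chlorine: 2194 / 0.104 = 21,090 g.
Volume at density 1.14 g/mL: 21,090 g ÷ 1.14 g/mL = 18,500 mL.

18.5 L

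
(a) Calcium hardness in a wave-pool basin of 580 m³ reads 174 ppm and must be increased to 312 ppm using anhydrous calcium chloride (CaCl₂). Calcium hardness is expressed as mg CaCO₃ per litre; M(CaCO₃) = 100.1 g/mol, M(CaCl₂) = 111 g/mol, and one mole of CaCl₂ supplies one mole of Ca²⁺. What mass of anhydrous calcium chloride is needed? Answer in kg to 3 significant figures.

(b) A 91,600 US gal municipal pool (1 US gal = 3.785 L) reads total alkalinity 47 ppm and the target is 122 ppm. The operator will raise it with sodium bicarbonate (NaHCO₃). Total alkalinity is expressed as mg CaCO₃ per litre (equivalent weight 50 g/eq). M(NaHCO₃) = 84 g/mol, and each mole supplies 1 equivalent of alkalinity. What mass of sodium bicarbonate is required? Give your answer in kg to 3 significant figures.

(a) 88.8 kg; (b) 43.7 kg

(a) Volume: 580 m³ = 580,000 L.
(a) Hardness to add: (312 − 174) = 138 mg/L as CaCO₃ × 580,000 L = 80,040 g as CaCO₃.
(a) Moles of Ca²⁺ (1 mol Ca²⁺ ≡ 1 mol CaCO₃): 80,040 / 100.1 g/mol = 799.6 mol.
(a) Mass of CaCl₂: 799.6 × 111 = 88,760 g.

(b) Volume: 91,600 US gal × 3.785 L/gal = 346,706 L.
(b) Alkalinity to add: (122 − 47) = 75 mg/L as CaCO₃ × 346,706 L = 26,000 g as CaCO₃.
(b) Equivalents: 26,000 g ÷ 50 g/eq = 520.1 eq.
(b) NaHCO₃ supplies 1 eq per mole → 520.1 mol.
(b) Mass: 520.1 mol × 84 g/mol = 43,680 g.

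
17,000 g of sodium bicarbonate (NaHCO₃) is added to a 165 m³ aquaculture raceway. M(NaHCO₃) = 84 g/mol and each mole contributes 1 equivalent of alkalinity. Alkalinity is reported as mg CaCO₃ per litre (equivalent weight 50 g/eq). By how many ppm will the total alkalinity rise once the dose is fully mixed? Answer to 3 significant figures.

61.3 ppm

Volume: 165 m³ = 165,000 L.
Moles of NaHCO₃: 17,000 g ÷ 84 g/mol = 202.4 mol → 202.4 eq of alkalinity.
As CaCO₃: 202.4 eq × 50 g/eq = 10,120 g.
Rise: 10,120 g / 165,000 L × 1000 = 61.33 mg/L.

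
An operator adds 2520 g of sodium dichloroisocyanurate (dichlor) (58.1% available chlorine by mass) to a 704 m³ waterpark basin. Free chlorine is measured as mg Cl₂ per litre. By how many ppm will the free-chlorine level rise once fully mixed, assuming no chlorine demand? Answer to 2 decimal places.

2.08 ppm

Volume: 704 m³ = 704,000 L.
Available chlorine delivered: 2520 g × 0.581 = 1464 g as Cl₂.
Concentration rise: 1464 g / 704,000 L = 2.08 mg/L = 2.08 ppm.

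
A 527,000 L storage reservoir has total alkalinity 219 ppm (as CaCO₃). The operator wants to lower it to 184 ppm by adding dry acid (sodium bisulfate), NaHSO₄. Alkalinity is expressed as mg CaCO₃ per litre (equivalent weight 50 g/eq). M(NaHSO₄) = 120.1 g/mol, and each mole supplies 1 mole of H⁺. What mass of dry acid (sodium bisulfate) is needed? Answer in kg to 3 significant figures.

44.3 kg

Alkalinity to neutralize: (219 − 184) = 35 mg/L as CaCO₃ × 527,000 L = 18,440 g as CaCO₃.
Equivalents of H⁺ required: 18,440 ÷ 50 g/eq = 368.9 eq = 368.9 mol NaHSO₄.
Mass of NaHSO₄: 368.9 × 120.1 = 44,300 g.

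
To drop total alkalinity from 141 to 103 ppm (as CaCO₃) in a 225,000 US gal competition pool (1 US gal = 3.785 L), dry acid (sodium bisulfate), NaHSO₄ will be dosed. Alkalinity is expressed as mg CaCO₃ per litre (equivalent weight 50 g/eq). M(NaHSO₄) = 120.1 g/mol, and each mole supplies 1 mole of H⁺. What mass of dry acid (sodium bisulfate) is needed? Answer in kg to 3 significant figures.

Volume: 225,000 US gal × 3.785 L/gal = 851,625 L.
Alkalinity to neutralize: (141 − 103) = 38 mg/L as CaCO₃ × 851,625 L = 32,360 g as CaCO₃.
Equivalents of H⁺ required: 32,360 ÷ 50 g/eq = 647.2 eq = 647.2 mol NaHSO₄.
Mass of NaHSO₄: 647.2 × 120.1 = 77,730 g.

77.7 kg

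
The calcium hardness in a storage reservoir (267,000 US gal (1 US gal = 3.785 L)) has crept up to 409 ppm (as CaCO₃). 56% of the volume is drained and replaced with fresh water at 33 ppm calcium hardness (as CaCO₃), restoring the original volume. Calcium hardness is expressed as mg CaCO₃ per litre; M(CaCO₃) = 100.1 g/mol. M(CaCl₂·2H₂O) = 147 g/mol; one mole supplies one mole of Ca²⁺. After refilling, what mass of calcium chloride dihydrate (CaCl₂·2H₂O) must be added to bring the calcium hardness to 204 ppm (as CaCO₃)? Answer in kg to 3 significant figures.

8.25 kg

Volume: 267,000 US gal × 3.785 L/gal = 1,010,595 L.
After draining 56% and refilling: 409 × 0.44 + 33 × 0.56 = 198.44 ppm.
Deficit to target: 204 − 198.44 = 5.56 mg/L.
As CaCO₃: 5.56 mg/L × 1,010,595 L = 5619 g; ÷ 100.1 = 56.13 mol Ca²⁺.
Mass: 56.13 × 147 = 8252 g.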